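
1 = 1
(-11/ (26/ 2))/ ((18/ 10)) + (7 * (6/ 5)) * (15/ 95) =9517/ 11115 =0.86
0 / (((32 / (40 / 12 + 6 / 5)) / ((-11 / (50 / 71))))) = 0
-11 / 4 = -2.75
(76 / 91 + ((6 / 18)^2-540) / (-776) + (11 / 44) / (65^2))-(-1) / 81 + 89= 168316939523 / 1858966200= 90.54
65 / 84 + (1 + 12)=1157 / 84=13.77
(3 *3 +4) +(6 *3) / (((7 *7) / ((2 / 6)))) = 643 / 49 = 13.12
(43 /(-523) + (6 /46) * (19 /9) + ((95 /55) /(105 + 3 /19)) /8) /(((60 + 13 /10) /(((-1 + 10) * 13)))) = 26834614885 /72027053736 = 0.37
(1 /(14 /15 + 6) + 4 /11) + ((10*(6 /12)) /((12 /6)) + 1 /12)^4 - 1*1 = 44.04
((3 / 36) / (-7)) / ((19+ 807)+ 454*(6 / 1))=-1 / 298200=-0.00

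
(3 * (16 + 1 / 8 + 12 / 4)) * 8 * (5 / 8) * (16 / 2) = 2295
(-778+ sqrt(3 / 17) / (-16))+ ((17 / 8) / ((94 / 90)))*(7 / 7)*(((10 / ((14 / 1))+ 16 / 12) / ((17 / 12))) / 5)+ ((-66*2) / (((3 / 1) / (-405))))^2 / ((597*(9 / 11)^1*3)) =28274059337 / 130942-sqrt(51) / 272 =215928.09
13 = 13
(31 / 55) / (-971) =-31 / 53405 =-0.00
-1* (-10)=10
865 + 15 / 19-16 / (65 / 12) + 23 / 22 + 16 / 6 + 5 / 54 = 317879344 / 366795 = 866.64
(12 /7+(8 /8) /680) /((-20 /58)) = -236843 /47600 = -4.98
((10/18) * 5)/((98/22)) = 0.62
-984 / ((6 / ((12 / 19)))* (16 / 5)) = -615 / 19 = -32.37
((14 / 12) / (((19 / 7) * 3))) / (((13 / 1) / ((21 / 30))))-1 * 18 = -799937 / 44460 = -17.99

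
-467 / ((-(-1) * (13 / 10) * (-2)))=179.62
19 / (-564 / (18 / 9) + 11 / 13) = -247 / 3655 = -0.07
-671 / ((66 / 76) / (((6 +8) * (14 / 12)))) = -113582 / 9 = -12620.22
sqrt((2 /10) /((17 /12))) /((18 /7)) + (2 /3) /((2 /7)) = 7*sqrt(255) /765 + 7 /3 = 2.48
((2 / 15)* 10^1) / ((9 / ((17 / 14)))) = 34 / 189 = 0.18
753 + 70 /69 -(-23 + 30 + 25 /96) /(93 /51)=51338257 /68448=750.03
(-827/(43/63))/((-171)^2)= -5789/139707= -0.04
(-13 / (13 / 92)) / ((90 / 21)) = -322 / 15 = -21.47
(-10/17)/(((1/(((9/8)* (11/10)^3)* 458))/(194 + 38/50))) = -13356596979/170000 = -78568.22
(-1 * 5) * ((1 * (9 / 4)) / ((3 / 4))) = -15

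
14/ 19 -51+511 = 8754/ 19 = 460.74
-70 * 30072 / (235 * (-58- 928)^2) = -105252 / 11423303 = -0.01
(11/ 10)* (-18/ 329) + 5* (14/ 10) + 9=26221/ 1645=15.94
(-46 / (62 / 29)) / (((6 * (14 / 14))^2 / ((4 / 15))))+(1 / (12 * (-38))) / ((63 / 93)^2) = -5116771 / 31169880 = -0.16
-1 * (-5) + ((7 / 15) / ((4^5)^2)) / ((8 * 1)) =629145607 / 125829120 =5.00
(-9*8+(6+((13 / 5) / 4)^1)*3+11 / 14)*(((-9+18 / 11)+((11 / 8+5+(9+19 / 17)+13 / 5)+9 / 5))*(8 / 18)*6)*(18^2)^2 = -6353592522012 / 32725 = -194151031.99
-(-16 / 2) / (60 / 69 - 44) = -23 / 124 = -0.19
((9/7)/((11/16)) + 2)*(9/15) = 894/385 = 2.32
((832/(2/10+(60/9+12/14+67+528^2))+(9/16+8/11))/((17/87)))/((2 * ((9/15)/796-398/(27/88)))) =-7785364901139855/3052978151985029752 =-0.00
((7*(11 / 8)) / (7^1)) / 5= 0.28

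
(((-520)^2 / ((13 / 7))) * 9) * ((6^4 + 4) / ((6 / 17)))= 4826640000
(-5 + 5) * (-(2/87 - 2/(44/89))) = 0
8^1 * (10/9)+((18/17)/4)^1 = 2801/306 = 9.15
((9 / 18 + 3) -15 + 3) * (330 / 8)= -2805 / 8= -350.62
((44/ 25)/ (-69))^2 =1936/ 2975625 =0.00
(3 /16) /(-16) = -3 /256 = -0.01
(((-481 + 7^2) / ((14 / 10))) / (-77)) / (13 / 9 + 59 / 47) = 456840 / 307769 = 1.48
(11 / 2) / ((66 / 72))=6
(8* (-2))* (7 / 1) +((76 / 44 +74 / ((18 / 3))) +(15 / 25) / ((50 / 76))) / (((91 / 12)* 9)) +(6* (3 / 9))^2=-121374452 / 1126125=-107.78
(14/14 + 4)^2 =25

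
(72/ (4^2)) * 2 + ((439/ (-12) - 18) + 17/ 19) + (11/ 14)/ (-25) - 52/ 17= -32408393/ 678300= -47.78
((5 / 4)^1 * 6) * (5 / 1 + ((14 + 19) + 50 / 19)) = 5790 / 19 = 304.74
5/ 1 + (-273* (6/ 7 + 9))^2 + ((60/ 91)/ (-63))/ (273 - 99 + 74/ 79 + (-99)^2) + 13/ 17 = 185403584417545115/ 25602972213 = 7241486.76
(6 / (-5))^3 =-216 / 125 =-1.73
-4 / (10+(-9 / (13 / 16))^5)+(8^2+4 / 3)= 6067540054570 / 92870476941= 65.33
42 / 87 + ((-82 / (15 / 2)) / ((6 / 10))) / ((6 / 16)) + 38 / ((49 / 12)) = -1488782 / 38367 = -38.80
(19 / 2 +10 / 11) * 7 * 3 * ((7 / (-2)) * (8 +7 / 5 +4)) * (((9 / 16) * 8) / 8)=-20298789 / 3520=-5766.70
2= 2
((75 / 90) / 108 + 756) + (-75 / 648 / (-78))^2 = 214596649489 / 283855104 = 756.01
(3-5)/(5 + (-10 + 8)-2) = -2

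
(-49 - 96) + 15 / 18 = -865 / 6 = -144.17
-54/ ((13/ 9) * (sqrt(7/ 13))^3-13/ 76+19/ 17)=-89848555992/ 1002445085+5678836128 * sqrt(91)/ 1002445085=-35.59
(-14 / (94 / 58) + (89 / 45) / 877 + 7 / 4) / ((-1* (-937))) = -51090443 / 6951996540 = -0.01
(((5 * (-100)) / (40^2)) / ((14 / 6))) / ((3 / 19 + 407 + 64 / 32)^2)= -5415 / 6768728512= -0.00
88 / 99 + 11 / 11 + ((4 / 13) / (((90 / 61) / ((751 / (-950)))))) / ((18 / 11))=8943829 / 5001750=1.79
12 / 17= 0.71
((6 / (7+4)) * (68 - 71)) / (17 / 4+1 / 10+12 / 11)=-40 / 133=-0.30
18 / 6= 3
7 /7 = 1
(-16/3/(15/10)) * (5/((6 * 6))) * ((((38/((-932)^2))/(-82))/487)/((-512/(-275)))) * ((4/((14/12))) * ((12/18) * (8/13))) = 26125/63920631686184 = 0.00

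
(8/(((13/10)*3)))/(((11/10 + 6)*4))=200/2769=0.07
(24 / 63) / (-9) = -8 / 189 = -0.04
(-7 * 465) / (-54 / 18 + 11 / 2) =-1302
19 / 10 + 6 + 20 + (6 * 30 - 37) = 1709 / 10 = 170.90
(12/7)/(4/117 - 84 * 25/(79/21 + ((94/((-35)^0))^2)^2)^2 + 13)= 150969271453529126364/1147861091713946458639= 0.13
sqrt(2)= 1.41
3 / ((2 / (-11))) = -33 / 2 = -16.50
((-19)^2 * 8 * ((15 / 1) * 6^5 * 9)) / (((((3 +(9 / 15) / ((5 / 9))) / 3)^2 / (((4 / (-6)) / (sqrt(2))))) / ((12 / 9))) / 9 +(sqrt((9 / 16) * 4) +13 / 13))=1095204110400000 * sqrt(2) / 9598583 +11842605000000000 / 9598583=1395149420.13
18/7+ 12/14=24/7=3.43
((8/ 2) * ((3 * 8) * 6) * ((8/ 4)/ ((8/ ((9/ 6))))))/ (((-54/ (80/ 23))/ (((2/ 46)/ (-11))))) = 320/ 5819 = 0.05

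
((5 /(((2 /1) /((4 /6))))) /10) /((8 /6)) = 1 /8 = 0.12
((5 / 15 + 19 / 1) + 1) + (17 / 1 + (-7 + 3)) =100 / 3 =33.33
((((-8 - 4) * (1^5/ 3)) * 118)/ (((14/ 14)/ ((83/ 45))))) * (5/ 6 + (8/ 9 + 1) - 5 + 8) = -2017564/ 405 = -4981.64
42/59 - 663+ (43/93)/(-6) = -21806387/32922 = -662.37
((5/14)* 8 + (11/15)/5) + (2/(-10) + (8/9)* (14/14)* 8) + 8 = 28216/1575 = 17.91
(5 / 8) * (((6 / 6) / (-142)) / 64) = -5 / 72704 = -0.00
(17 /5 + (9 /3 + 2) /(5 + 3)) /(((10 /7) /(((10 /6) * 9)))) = 3381 /80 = 42.26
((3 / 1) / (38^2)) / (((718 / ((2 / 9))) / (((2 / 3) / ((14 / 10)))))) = 5 / 16329474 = 0.00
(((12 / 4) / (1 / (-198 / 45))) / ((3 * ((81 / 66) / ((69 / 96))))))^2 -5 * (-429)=2509673089 / 1166400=2151.64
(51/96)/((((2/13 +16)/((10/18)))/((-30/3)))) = -1105/6048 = -0.18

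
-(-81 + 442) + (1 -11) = -371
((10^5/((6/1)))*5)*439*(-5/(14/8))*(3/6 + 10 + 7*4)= -12072500000/3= -4024166666.67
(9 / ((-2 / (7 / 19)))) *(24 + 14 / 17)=-13293 / 323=-41.15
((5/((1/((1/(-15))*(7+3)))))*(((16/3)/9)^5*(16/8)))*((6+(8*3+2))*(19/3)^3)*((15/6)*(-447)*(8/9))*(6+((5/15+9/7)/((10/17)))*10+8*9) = 30396719108508876800/73222472421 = 415128281.02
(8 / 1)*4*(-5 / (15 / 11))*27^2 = -85536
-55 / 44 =-5 / 4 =-1.25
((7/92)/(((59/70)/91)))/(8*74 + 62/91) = 0.01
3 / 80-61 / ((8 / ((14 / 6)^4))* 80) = -144517 / 51840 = -2.79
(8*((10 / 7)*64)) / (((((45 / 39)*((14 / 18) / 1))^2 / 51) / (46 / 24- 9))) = -112529664 / 343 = -328074.82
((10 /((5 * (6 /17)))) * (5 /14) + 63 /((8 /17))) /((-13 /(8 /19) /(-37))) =844747 /5187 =162.86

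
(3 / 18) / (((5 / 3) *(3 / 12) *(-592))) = -1 / 1480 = -0.00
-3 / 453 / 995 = -1 / 150245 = -0.00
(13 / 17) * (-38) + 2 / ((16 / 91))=-2405 / 136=-17.68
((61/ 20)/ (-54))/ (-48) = 0.00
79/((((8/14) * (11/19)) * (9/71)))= 745997/396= 1883.83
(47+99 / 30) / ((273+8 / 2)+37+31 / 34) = 8551 / 53535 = 0.16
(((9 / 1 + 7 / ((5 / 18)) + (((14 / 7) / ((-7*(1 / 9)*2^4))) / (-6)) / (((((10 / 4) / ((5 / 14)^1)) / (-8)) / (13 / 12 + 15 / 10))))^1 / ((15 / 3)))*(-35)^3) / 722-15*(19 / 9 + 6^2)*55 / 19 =-35696885 / 17328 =-2060.07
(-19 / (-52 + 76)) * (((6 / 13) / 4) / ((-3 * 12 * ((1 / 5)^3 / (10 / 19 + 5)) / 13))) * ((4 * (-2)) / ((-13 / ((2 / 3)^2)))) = 4375 / 702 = 6.23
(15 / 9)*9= 15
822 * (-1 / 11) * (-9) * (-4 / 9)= -3288 / 11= -298.91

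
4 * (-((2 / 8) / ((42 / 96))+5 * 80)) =-11216 / 7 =-1602.29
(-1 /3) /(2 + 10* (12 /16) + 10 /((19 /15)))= -38 /1983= -0.02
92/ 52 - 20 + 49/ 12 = -2207/ 156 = -14.15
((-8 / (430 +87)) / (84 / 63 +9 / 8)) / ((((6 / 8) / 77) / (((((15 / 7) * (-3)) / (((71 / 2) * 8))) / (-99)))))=-320 / 2165713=-0.00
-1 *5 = -5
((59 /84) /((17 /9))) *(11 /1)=1947 /476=4.09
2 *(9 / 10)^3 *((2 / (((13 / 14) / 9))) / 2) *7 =321489 / 3250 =98.92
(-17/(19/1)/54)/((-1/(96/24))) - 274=-140528/513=-273.93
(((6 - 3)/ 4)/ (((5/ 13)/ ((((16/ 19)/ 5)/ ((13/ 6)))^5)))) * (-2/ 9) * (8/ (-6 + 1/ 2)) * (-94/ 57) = -681289187328/ 230944554369546875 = -0.00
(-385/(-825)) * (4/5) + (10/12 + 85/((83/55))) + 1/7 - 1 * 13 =3893411/87150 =44.67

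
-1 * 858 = -858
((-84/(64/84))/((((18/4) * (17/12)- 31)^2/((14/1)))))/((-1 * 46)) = 49392/892607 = 0.06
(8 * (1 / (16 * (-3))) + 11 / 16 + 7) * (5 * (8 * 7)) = 12635 / 6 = 2105.83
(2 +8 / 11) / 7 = 30 / 77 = 0.39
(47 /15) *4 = 188 /15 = 12.53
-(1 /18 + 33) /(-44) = 595 /792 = 0.75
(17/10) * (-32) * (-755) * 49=2012528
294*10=2940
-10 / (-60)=1 / 6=0.17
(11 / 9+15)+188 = 1838 / 9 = 204.22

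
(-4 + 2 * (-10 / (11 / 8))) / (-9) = 68 / 33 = 2.06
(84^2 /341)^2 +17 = 51763913 /116281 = 445.16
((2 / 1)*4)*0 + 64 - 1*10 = 54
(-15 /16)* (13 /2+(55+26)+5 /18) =-1975 /24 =-82.29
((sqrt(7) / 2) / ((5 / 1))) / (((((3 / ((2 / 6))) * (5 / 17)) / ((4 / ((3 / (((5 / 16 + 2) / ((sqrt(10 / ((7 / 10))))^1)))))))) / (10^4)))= 22015 / 27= 815.37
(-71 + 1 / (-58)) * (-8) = 16476 / 29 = 568.14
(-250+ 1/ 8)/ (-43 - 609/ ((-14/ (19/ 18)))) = -85.67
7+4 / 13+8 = 199 / 13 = 15.31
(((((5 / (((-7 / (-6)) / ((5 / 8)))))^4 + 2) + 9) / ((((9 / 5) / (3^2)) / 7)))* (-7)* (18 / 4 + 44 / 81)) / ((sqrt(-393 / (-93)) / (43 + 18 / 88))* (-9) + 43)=-755680975981084575505 / 420892149799263744 - 3280340364861835* sqrt(4061) / 11691448605535104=-1813.31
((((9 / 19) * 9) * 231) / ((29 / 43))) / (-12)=-268191 / 2204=-121.68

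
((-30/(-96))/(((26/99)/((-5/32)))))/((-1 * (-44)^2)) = 225/2342912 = 0.00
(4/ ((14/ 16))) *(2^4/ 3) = 512/ 21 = 24.38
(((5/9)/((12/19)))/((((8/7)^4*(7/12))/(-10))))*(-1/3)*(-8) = -162925/6912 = -23.57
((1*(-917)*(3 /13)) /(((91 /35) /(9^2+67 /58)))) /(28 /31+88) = -2031819825 /27014312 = -75.21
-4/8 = -1/2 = -0.50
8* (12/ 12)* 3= 24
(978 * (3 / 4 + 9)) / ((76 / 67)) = 1277757 / 152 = 8406.30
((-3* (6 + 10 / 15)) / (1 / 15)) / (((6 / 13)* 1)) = -650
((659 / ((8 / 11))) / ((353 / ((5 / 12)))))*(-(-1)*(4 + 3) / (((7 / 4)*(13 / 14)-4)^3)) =-4059440 / 7263681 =-0.56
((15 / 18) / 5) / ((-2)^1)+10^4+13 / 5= 600151 / 60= 10002.52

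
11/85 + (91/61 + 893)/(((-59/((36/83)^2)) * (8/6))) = -4235349059/2107448435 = -2.01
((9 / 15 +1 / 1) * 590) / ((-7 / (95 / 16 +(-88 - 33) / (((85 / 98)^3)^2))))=99070537076731411 / 2640046609375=37526.06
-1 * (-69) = 69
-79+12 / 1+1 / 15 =-66.93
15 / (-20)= -0.75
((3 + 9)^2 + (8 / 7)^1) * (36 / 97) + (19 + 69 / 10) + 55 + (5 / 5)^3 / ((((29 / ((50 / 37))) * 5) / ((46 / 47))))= 46151069001 / 342426490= 134.78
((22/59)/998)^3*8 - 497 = -497.00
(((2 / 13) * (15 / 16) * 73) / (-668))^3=-0.00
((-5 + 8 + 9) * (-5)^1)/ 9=-20/ 3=-6.67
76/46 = 38/23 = 1.65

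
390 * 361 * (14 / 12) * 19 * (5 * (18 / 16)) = 140438025 / 8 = 17554753.12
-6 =-6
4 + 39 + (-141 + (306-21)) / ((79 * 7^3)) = 1165315 / 27097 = 43.01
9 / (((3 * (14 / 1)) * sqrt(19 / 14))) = 3 * sqrt(266) / 266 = 0.18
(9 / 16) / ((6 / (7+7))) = 21 / 16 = 1.31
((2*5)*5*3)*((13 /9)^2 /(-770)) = -845 /2079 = -0.41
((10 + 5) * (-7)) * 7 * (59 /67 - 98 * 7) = 33738705 /67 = 503562.76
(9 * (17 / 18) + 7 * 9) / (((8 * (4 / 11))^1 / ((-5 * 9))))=-70785 / 64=-1106.02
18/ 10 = 9/ 5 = 1.80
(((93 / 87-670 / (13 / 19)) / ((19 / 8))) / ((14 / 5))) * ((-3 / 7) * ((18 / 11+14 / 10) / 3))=35190908 / 551551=63.80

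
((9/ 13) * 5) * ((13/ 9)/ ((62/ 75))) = 375/ 62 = 6.05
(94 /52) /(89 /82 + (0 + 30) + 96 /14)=13489 /283127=0.05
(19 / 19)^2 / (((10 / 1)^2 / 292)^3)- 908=-13798483 / 15625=-883.10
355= 355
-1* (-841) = 841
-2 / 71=-0.03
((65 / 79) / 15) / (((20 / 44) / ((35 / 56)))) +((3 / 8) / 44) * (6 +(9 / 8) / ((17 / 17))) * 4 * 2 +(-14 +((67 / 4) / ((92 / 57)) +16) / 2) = -239771 / 959376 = -0.25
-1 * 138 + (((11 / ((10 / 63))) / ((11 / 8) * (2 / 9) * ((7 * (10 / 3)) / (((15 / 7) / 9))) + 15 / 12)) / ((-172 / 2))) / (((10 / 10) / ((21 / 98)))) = -66641493 / 482890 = -138.01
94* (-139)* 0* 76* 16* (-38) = 0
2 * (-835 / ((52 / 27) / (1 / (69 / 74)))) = -278055 / 299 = -929.95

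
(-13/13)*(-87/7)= 12.43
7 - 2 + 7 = 12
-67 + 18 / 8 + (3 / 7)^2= -12655 / 196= -64.57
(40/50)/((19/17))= 0.72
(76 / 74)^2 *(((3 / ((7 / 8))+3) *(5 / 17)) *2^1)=649800 / 162911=3.99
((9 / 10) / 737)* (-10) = -9 / 737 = -0.01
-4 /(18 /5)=-10 /9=-1.11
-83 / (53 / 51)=-4233 / 53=-79.87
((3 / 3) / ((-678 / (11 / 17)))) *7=-77 / 11526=-0.01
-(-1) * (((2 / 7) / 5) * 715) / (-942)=-143 / 3297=-0.04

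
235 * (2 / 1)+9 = 479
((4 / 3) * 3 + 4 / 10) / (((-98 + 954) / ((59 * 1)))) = 649 / 2140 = 0.30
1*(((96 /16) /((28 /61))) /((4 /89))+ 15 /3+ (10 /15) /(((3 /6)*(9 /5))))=448429 /1512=296.58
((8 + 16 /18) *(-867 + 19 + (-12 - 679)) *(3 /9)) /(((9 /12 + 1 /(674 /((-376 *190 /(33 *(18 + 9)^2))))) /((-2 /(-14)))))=-873.70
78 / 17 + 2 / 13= 1048 / 221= 4.74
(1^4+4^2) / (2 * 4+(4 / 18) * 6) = 51 / 28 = 1.82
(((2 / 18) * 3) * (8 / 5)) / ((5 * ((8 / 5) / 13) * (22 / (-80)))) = -104 / 33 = -3.15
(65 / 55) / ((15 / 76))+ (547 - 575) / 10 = 3.19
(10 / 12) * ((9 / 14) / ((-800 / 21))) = -9 / 640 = -0.01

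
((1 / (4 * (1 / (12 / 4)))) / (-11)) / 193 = -3 / 8492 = -0.00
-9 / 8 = -1.12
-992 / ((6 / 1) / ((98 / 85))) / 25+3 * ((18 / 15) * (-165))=-3835358 / 6375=-601.62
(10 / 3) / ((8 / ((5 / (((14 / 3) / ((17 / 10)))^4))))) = 2255067 / 61465600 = 0.04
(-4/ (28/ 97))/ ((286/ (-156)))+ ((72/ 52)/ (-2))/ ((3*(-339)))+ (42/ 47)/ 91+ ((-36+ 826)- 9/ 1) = 4192277742/ 5316311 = 788.57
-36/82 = -18/41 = -0.44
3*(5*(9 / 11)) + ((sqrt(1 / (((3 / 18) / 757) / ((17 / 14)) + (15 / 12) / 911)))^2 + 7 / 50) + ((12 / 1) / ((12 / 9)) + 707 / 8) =362289944019 / 480794600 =753.52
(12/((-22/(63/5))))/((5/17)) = -6426/275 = -23.37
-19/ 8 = -2.38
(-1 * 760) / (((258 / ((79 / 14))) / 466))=-6994660 / 903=-7746.02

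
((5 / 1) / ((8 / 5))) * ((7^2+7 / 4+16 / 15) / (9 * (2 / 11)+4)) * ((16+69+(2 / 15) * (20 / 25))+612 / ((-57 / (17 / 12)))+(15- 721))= -1937475947 / 106020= -18274.63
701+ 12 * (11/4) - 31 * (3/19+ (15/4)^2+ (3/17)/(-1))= 1543363/5168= 298.64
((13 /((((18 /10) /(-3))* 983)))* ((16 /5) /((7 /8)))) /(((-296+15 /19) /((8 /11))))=252928 /1273652457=0.00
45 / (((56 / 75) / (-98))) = -23625 / 4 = -5906.25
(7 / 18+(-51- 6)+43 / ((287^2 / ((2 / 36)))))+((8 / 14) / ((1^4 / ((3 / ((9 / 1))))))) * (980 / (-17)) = -851818648 / 12602457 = -67.59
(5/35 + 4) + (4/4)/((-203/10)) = 4.09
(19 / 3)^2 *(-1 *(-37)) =13357 / 9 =1484.11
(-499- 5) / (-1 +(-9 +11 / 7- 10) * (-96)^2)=3528 / 1124359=0.00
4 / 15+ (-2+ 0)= -26 / 15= -1.73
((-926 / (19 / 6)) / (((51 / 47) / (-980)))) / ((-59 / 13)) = -1108940560 / 19057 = -58190.72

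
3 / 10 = 0.30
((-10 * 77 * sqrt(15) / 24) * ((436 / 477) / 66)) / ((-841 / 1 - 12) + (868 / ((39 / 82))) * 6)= -49595 * sqrt(15) / 1127024118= -0.00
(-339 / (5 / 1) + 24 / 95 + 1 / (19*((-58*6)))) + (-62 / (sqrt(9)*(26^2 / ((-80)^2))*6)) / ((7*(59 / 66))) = -72.76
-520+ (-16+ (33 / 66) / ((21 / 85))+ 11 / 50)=-280222 / 525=-533.76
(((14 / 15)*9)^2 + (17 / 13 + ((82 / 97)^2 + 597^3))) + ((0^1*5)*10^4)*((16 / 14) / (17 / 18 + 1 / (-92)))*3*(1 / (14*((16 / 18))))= 650653800772338 / 3057925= 212776245.58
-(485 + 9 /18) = -971 /2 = -485.50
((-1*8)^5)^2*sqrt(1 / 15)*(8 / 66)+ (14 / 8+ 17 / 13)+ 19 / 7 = 2101 / 364+ 4294967296*sqrt(15) / 495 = 33604726.60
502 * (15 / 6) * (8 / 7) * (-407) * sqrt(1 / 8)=-1021570 * sqrt(2) / 7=-206388.31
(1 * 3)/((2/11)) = 33/2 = 16.50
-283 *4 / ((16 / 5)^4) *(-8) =176875 / 2048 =86.36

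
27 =27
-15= -15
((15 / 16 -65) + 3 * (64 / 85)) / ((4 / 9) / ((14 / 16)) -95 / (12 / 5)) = 5295339 / 3347980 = 1.58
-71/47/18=-71/846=-0.08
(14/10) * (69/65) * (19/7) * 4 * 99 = 519156/325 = 1597.40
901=901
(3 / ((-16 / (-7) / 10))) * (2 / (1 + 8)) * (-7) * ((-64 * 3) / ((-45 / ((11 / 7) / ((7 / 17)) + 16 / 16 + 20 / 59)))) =-26496 / 59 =-449.08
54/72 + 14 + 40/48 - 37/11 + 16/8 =1877/132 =14.22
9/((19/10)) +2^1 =128/19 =6.74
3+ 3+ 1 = 7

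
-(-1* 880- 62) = 942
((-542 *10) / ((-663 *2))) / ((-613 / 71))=-192410 / 406419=-0.47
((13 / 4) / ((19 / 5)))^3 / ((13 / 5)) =105625 / 438976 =0.24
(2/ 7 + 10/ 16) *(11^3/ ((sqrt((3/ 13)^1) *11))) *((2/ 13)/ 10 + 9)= 602701 *sqrt(39)/ 1820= 2068.06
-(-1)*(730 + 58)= 788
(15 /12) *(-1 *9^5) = -295245 /4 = -73811.25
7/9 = 0.78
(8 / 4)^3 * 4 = 32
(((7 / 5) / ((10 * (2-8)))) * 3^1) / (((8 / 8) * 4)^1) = -7 / 400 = -0.02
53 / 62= 0.85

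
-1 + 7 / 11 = -4 / 11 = -0.36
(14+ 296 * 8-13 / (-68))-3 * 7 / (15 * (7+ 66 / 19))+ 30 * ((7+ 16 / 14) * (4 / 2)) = 1359587277 / 473620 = 2870.63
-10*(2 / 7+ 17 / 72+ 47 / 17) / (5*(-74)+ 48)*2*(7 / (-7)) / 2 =-140795 / 1379448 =-0.10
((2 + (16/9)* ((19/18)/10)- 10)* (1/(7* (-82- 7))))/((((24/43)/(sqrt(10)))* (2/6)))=0.21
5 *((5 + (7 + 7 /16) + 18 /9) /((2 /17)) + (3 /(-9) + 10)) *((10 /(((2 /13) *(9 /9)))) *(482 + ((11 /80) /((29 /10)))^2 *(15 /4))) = 428632735466975 /20668416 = 20738538.23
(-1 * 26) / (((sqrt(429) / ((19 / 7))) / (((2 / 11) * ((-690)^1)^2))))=-12061200 * sqrt(429) / 847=-294941.41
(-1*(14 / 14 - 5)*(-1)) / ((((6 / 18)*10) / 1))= -6 / 5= -1.20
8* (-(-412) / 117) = 3296 / 117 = 28.17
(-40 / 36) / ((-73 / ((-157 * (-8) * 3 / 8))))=1570 / 219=7.17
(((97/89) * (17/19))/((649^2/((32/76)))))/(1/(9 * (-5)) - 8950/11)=-593640/495497340099179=-0.00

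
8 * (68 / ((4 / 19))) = 2584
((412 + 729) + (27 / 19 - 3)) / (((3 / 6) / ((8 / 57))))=346384 / 1083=319.84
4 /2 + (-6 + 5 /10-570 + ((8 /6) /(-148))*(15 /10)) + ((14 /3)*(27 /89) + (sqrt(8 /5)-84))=-2160530 /3293 + 2*sqrt(10) /5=-654.83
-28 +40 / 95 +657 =11959 / 19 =629.42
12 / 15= 4 / 5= 0.80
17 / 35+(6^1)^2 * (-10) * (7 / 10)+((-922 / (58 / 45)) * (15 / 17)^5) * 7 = -4222013455834 / 1441154855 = -2929.60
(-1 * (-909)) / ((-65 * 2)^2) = 909 / 16900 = 0.05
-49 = -49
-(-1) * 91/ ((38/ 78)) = 3549/ 19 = 186.79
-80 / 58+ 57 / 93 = -0.77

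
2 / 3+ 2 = 2.67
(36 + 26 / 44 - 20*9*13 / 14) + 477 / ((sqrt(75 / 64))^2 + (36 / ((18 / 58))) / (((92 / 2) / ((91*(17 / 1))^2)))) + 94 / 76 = -1680668266084532 / 12996697338779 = -129.32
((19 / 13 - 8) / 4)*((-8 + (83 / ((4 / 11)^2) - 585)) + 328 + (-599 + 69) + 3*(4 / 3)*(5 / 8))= 224145 / 832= 269.41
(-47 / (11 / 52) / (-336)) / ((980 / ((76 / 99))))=0.00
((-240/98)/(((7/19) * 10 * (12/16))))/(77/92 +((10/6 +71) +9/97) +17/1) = -8138688/831928321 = -0.01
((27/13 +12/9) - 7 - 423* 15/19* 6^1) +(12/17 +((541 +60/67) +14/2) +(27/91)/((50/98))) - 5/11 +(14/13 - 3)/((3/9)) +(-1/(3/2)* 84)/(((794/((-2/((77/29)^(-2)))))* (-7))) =-113407310388237191/77492759883825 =-1463.46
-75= -75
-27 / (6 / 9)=-81 / 2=-40.50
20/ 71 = 0.28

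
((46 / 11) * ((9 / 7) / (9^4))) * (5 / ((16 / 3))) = 115 / 149688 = 0.00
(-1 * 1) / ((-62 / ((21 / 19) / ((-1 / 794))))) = -8337 / 589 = -14.15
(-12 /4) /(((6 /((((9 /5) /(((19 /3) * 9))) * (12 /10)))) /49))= -441 /475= -0.93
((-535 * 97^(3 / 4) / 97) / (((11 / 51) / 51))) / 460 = -278307 * 97^(3 / 4) / 98164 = -87.63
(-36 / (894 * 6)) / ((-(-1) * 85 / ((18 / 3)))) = -6 / 12665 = -0.00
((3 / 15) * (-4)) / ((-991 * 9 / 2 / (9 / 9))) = 8 / 44595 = 0.00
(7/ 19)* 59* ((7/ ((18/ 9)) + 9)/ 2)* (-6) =-30975/ 38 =-815.13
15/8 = 1.88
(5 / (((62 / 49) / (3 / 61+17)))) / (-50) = -2548 / 1891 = -1.35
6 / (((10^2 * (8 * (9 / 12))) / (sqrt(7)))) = sqrt(7) / 100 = 0.03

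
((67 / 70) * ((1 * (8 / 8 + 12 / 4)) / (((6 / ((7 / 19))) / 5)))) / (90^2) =67 / 461700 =0.00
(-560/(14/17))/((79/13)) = -8840/79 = -111.90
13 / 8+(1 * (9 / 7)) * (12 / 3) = 379 / 56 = 6.77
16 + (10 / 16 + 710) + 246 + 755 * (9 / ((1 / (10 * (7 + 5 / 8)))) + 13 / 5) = 4168435 / 8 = 521054.38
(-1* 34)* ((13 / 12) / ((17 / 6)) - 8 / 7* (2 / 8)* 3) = 113 / 7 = 16.14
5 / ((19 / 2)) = 0.53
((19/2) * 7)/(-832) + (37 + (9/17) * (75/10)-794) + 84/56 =-21261525/28288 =-751.61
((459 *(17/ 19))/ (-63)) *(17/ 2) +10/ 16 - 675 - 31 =-809475/ 1064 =-760.78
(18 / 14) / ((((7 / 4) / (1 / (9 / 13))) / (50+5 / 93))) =4940 / 93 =53.12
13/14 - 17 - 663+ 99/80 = -379587/560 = -677.83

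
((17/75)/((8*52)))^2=289/973440000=0.00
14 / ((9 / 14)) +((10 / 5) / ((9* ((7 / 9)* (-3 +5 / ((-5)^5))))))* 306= -217157 / 29547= -7.35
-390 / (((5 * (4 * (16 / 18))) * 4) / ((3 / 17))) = -1053 / 1088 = -0.97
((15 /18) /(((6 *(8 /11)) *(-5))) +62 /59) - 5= -67753 /16992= -3.99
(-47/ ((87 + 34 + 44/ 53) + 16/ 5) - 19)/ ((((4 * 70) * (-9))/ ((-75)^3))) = -3009290625/ 927724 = -3243.73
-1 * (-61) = 61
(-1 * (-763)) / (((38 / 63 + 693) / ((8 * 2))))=769104 / 43697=17.60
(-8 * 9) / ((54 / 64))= -256 / 3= -85.33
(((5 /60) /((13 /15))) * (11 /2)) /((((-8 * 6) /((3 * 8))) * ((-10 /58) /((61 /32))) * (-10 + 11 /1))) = 19459 /6656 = 2.92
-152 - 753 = -905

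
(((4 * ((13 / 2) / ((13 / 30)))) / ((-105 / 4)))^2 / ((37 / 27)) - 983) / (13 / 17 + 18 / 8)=-120718156 / 371665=-324.80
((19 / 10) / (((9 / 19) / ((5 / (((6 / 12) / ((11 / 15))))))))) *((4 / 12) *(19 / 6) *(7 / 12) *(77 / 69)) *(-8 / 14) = -5809573 / 503010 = -11.55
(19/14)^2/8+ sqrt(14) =361/1568+ sqrt(14) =3.97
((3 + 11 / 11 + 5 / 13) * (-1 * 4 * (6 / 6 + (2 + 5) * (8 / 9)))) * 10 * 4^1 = -5066.67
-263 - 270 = -533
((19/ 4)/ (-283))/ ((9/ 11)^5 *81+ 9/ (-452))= -345776497/ 611408065707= -0.00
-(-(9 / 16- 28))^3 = -84604519 / 4096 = -20655.40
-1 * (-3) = 3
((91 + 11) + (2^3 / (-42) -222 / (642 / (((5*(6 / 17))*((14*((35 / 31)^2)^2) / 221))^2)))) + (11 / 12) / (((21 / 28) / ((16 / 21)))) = 3572875980619760310094162 / 34779511890271047820401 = 102.73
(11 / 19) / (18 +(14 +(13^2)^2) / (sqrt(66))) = -484 / 574580577 +34925 * sqrt(66) / 1723741731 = 0.00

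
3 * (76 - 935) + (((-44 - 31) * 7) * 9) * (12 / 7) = -10677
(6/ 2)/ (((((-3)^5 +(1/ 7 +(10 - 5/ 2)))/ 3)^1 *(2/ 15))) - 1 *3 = -2166/ 659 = -3.29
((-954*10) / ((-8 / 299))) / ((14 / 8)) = 1426230 / 7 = 203747.14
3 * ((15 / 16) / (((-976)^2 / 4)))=0.00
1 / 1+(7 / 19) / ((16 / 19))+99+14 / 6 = 4933 / 48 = 102.77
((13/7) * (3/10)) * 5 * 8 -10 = 86/7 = 12.29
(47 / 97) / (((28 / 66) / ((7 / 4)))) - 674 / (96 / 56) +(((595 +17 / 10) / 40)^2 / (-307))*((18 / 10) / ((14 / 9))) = -392231889752819 / 1000574400000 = -392.01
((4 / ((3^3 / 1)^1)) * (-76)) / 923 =-304 / 24921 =-0.01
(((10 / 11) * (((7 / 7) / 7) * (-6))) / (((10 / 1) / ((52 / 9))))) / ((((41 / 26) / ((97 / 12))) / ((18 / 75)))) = -131144 / 236775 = -0.55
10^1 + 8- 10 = 8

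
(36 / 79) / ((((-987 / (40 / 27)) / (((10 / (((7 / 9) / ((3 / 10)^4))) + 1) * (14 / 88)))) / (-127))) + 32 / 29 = 1.12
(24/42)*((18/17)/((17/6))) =0.21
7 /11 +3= 40 /11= 3.64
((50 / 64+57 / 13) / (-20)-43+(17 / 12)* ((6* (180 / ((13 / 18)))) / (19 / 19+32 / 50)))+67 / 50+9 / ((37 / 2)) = 6069519591 / 4854400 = 1250.31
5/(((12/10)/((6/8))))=25/8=3.12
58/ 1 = 58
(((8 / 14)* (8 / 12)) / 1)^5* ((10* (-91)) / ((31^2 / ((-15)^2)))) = -106496000 / 62298747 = -1.71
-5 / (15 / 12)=-4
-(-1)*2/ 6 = 1/ 3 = 0.33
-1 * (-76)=76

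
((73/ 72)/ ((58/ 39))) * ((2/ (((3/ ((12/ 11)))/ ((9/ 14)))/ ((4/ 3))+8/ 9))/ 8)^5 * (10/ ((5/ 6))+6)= 672450012/ 64790014596875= 0.00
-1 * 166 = -166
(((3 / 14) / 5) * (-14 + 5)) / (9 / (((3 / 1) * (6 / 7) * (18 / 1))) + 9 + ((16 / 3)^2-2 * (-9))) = -486 / 70105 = -0.01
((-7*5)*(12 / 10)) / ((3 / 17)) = -238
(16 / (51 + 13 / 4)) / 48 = 4 / 651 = 0.01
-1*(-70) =70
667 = 667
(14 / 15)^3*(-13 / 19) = -35672 / 64125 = -0.56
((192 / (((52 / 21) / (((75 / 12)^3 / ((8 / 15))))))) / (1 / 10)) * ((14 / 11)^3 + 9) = 1086971484375 / 276848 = 3926239.25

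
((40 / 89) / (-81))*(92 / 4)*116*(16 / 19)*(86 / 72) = -18355840 / 1232739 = -14.89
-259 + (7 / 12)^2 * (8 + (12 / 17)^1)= -156695 / 612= -256.04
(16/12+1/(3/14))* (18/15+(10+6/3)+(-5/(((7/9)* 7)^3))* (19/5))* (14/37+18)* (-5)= -31397962320/4353013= -7212.93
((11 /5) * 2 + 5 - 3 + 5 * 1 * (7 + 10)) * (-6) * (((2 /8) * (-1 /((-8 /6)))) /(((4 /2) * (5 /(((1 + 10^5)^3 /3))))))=-3427602826028253.43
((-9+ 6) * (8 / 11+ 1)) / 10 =-57 / 110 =-0.52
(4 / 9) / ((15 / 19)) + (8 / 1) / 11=1916 / 1485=1.29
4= 4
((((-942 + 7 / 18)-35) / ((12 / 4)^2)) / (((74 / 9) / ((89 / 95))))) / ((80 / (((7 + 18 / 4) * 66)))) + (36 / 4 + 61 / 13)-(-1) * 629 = 23047369541 / 43867200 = 525.39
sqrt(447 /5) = sqrt(2235) /5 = 9.46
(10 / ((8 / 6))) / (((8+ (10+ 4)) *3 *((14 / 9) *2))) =45 / 1232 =0.04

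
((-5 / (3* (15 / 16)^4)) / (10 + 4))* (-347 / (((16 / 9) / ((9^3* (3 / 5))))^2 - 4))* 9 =-40788547411968 / 338991527875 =-120.32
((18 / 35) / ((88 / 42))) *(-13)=-351 / 110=-3.19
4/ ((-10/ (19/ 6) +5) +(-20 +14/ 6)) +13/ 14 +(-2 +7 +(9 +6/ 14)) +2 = 107997/ 6314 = 17.10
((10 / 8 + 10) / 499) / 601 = 45 / 1199596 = 0.00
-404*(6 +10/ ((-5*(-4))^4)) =-2424.03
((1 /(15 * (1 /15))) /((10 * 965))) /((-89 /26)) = -13 /429425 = -0.00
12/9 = 1.33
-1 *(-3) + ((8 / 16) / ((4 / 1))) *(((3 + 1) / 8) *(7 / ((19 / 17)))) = 1031 / 304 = 3.39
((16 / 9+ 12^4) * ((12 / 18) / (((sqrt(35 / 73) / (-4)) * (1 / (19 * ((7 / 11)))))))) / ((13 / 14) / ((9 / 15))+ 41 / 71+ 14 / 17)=-95876818688 * sqrt(2555) / 14798223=-327491.10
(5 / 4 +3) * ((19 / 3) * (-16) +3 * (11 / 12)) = -20111 / 48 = -418.98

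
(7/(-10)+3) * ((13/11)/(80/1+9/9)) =299/8910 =0.03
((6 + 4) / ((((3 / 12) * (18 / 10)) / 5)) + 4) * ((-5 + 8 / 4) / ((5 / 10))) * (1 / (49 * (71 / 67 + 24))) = -19832 / 35259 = -0.56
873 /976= 0.89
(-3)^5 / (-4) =243 / 4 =60.75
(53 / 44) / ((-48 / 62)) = -1643 / 1056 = -1.56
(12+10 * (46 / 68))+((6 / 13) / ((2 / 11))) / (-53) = 219230 / 11713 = 18.72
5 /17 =0.29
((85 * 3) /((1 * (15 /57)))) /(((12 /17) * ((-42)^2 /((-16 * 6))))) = -74.71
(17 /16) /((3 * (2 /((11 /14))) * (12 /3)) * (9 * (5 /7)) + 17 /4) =0.01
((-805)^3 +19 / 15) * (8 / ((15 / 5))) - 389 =-62599232353 / 45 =-1391094052.29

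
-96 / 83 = -1.16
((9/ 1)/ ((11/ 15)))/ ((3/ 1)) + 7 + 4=166/ 11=15.09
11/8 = 1.38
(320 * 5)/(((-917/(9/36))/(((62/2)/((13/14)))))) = -24800/1703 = -14.56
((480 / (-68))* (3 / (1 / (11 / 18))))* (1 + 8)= -1980 / 17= -116.47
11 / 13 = 0.85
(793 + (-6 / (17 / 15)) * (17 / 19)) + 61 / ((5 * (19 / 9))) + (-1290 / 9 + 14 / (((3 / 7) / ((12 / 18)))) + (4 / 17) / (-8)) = 19548329 / 29070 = 672.46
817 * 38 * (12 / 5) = 372552 / 5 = 74510.40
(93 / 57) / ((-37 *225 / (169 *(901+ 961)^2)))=-114833.85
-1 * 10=-10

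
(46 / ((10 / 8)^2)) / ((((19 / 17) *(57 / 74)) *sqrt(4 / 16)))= 1851776 / 27075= 68.39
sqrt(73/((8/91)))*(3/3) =sqrt(13286)/4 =28.82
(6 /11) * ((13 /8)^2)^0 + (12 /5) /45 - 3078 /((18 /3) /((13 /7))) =-5498467 /5775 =-952.12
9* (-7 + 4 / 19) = -1161 / 19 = -61.11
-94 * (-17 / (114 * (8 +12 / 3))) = 799 / 684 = 1.17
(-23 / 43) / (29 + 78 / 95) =-2185 / 121819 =-0.02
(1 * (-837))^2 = 700569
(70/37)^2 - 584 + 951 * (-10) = -13813786/1369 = -10090.42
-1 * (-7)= 7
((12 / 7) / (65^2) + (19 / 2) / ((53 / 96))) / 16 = 1.08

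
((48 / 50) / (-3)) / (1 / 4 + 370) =-32 / 37025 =-0.00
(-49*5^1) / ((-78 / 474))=19355 / 13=1488.85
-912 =-912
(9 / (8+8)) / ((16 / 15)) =135 / 256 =0.53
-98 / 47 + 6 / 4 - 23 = -2217 / 94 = -23.59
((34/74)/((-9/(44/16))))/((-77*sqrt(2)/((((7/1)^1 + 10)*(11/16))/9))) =3179*sqrt(2)/2685312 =0.00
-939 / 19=-49.42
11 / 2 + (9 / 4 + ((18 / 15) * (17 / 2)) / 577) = 89639 / 11540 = 7.77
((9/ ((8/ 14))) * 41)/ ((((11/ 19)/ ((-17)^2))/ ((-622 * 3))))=-13232975049/ 22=-601498865.86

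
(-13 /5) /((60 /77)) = -1001 /300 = -3.34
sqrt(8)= 2 * sqrt(2)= 2.83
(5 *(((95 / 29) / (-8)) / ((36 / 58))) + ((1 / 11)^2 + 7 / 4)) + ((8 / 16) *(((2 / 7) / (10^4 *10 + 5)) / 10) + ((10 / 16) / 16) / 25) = -250255722263 / 162632131200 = -1.54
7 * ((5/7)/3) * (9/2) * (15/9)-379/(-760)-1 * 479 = -354161/760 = -466.00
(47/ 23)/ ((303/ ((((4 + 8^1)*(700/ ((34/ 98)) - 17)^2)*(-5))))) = -1087343233740/ 671347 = -1619644.14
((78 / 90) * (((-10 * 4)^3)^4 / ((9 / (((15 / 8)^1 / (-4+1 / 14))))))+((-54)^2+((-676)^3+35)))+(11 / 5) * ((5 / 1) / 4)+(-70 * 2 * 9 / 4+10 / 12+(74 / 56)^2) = -59847684939176601860585 / 77616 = -771074068995781821.54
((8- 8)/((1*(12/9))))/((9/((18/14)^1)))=0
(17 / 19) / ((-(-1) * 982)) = 17 / 18658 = 0.00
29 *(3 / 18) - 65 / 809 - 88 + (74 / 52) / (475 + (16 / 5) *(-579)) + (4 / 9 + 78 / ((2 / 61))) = 1497268195727 / 652064517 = 2296.20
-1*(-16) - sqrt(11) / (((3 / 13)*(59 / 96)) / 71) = 16 - 29536*sqrt(11) / 59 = -1644.34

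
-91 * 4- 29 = -393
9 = 9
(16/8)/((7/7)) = 2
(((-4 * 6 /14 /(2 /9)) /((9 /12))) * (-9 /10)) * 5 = 324 /7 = 46.29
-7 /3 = -2.33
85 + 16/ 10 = 433/ 5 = 86.60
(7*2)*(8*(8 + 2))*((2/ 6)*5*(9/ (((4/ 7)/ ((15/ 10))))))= 44100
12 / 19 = 0.63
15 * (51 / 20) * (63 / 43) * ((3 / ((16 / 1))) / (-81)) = -357 / 2752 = -0.13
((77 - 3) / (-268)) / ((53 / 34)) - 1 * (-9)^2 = -81.18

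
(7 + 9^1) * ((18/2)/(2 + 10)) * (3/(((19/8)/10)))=2880/19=151.58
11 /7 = 1.57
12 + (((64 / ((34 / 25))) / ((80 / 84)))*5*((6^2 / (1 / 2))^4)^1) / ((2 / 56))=3160365465804 / 17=185903850929.65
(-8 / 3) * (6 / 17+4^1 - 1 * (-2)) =-288 / 17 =-16.94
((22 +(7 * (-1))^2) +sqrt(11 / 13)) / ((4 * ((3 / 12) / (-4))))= -284 - 4 * sqrt(143) / 13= -287.68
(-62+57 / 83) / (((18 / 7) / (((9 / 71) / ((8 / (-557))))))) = 19842011 / 94288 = 210.44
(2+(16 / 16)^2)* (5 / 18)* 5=25 / 6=4.17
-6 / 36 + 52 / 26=11 / 6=1.83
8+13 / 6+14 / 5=389 / 30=12.97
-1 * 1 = -1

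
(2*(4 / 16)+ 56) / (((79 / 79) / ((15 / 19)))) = 1695 / 38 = 44.61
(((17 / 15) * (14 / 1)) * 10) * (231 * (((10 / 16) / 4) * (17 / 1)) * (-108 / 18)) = -2336565 / 4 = -584141.25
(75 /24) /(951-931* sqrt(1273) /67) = 23275* sqrt(1273) /353011264 + 1592925 /353011264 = 0.01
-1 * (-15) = 15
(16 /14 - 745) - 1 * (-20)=-5067 /7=-723.86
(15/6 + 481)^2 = 935089/4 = 233772.25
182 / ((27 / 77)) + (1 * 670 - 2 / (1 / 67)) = 28486 / 27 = 1055.04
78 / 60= 13 / 10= 1.30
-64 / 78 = -32 / 39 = -0.82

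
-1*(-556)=556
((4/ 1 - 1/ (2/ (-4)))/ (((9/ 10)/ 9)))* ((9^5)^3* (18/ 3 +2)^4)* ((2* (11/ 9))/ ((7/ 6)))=742130467812520427520/ 7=106018638258931489645.71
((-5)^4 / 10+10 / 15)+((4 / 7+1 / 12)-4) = 59.82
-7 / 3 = -2.33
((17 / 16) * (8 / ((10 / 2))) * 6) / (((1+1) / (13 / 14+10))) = 7803 / 140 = 55.74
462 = 462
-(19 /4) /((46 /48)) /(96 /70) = -665 /184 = -3.61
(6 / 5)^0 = 1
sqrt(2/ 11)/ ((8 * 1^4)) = sqrt(22)/ 88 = 0.05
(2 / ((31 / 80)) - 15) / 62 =-0.16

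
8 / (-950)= -4 / 475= -0.01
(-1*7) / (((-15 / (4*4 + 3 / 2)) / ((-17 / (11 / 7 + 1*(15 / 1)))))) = -5831 / 696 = -8.38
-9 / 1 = -9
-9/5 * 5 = -9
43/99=0.43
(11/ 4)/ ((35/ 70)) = 11/ 2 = 5.50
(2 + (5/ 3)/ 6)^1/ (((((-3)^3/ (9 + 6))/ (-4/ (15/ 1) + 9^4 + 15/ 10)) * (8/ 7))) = -56500829/ 7776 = -7266.05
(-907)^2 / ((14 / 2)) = 822649 / 7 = 117521.29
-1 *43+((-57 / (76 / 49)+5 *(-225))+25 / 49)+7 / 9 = -2122907 / 1764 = -1203.46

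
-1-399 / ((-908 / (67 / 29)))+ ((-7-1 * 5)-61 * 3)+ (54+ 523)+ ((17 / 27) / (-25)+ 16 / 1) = 7073914831 / 17774100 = 397.99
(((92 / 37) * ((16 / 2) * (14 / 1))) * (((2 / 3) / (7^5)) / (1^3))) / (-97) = -2944 / 25851567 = -0.00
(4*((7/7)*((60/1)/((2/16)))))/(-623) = -1920/623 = -3.08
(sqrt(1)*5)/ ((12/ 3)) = 5/ 4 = 1.25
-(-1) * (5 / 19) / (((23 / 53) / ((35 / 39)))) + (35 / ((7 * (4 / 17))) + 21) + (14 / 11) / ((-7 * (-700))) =5615965561 / 131231100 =42.79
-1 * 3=-3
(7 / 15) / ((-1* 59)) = -7 / 885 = -0.01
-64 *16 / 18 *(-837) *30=1428480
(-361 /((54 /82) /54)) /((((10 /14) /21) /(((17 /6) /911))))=-12329233 /4555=-2706.75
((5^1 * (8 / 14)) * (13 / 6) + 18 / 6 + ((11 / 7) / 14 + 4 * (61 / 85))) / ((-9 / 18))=-304211 / 12495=-24.35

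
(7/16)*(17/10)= 119/160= 0.74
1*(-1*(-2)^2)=-4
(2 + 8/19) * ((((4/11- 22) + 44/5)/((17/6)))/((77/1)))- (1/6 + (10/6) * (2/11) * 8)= -7477947/2735810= -2.73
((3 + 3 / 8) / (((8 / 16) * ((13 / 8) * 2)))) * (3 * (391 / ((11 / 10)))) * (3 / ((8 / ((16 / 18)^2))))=93840 / 143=656.22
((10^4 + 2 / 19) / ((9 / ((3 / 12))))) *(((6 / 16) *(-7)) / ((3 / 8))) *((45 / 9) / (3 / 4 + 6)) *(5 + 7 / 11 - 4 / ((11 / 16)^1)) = 4433380 / 16929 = 261.88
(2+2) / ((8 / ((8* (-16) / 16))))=-4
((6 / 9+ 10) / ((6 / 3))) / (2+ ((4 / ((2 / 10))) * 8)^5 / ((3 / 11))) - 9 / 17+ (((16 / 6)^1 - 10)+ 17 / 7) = -1118830592002964 / 205887897601071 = -5.43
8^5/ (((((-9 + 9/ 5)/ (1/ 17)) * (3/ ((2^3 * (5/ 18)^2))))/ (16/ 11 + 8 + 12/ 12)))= -235520000/ 408969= -575.89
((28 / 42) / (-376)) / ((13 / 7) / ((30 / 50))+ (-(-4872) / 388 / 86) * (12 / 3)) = -0.00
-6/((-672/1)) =1/112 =0.01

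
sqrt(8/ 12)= sqrt(6)/ 3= 0.82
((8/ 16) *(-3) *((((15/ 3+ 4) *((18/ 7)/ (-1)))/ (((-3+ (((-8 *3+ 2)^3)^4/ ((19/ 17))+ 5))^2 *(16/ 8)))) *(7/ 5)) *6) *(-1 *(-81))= 21316689/ 238787828870987957095383782118120500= 0.00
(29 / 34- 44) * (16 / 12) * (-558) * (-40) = -1284056.47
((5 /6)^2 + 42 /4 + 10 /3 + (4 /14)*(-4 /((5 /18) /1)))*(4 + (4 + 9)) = 223057 /1260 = 177.03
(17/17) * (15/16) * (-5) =-75/16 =-4.69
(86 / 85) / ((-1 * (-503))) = 86 / 42755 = 0.00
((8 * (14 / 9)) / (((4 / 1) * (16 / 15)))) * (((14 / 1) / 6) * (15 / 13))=1225 / 156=7.85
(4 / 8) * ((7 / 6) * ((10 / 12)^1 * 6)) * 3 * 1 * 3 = 26.25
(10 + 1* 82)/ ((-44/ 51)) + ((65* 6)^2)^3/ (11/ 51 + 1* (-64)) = -1974015249924815769/ 35783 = -55166287061588.35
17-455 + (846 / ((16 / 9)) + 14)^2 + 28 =15332321 / 64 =239567.52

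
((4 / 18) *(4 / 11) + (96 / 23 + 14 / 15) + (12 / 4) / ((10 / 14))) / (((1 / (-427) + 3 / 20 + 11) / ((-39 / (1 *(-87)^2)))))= -2373230132 / 546917464071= -0.00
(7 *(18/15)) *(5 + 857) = 36204/5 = 7240.80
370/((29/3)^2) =3330/841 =3.96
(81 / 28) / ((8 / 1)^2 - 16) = 27 / 448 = 0.06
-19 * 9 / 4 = -171 / 4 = -42.75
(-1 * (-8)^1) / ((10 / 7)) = 28 / 5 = 5.60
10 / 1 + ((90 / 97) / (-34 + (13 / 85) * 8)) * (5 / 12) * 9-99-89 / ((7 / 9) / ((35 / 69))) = -1829236513 / 12431132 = -147.15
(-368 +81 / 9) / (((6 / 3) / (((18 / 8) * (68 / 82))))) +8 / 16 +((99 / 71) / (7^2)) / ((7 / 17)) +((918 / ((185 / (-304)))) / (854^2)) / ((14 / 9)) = -919248390772769 / 2749335344420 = -334.35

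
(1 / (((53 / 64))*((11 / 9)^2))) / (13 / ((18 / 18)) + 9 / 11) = 648 / 11077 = 0.06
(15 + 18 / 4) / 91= 3 / 14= 0.21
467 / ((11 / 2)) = 934 / 11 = 84.91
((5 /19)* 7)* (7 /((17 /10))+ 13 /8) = 27335 /2584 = 10.58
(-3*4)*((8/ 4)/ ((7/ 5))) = -120/ 7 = -17.14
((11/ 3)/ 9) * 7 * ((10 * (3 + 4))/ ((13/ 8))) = 43120/ 351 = 122.85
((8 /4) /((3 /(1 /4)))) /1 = 1 /6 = 0.17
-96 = -96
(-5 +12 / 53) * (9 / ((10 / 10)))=-2277 / 53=-42.96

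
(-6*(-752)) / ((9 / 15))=7520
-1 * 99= -99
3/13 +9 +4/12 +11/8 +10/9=11279/936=12.05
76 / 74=38 / 37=1.03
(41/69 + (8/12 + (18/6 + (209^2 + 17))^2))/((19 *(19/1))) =43924880252/8303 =5290242.11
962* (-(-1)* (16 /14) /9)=7696 /63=122.16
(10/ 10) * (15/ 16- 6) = -5.06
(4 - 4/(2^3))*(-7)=-49/2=-24.50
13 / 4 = 3.25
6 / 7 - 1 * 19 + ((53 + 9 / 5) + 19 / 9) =12212 / 315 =38.77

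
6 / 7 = 0.86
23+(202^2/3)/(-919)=22607/2757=8.20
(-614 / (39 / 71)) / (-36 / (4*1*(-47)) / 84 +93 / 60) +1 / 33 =-525866823 / 730301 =-720.07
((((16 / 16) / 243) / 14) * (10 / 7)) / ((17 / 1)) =5 / 202419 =0.00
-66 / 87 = -0.76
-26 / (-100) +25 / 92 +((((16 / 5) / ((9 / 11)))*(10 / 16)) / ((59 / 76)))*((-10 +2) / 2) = -14732987 / 1221300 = -12.06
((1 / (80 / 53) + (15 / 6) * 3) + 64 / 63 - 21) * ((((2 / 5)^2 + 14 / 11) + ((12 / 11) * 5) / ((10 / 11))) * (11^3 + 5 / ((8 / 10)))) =-7755003379 / 66000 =-117500.05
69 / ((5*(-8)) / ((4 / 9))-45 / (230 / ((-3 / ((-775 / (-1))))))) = -819950 / 1069491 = -0.77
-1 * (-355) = 355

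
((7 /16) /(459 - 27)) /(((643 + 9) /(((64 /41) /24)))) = 7 /69289344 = 0.00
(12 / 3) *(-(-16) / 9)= 64 / 9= 7.11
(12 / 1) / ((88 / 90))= 135 / 11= 12.27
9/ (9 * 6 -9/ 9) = 9/ 53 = 0.17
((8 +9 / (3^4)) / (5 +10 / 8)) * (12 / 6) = 584 / 225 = 2.60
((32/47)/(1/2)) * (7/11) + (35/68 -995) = -34931661/35156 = -993.62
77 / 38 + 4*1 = 229 / 38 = 6.03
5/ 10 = 1/ 2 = 0.50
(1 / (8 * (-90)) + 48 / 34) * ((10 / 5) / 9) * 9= 2.82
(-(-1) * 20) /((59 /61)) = 20.68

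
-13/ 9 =-1.44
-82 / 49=-1.67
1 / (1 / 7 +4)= 7 / 29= 0.24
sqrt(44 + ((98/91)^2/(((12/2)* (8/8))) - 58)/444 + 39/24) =sqrt(1515704186)/5772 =6.74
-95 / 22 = -4.32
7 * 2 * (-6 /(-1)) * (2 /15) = 56 /5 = 11.20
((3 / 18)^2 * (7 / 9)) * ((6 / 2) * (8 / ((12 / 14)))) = 49 / 81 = 0.60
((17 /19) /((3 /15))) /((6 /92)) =3910 /57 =68.60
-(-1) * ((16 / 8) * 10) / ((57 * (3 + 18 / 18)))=5 / 57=0.09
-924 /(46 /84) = -38808 /23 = -1687.30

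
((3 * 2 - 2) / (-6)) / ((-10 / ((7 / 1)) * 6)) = 7 / 90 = 0.08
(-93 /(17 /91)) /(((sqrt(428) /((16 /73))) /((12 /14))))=-58032 *sqrt(107) /132787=-4.52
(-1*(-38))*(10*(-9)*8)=-27360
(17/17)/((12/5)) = 5/12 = 0.42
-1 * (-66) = 66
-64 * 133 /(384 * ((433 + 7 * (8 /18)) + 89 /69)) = -0.05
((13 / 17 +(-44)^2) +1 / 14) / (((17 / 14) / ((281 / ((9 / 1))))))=129531727 / 2601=49800.74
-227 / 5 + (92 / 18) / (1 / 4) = -1123 / 45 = -24.96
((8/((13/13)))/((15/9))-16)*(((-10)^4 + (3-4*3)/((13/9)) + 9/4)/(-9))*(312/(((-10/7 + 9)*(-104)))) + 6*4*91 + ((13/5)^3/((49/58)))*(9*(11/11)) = -32380384772/12660375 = -2557.62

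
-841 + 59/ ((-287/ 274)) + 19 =-252080/ 287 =-878.33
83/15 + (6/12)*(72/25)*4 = 847/75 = 11.29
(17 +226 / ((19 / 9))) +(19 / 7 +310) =58090 / 133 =436.77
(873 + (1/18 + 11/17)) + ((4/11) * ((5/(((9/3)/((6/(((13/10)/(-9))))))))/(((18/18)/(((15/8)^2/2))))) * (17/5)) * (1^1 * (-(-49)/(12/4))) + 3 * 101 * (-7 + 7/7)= -595422635/175032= -3401.79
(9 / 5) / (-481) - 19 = -45704 / 2405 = -19.00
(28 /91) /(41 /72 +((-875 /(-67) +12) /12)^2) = 2585664 /41432807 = 0.06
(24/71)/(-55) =-24/3905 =-0.01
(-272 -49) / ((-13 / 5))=1605 / 13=123.46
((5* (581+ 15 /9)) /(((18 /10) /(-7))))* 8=-90637.04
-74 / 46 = -37 / 23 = -1.61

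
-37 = -37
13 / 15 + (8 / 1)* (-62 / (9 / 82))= -203321 / 45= -4518.24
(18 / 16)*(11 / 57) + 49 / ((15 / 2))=15391 / 2280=6.75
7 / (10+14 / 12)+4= 310 / 67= 4.63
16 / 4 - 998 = -994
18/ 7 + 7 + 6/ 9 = 215/ 21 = 10.24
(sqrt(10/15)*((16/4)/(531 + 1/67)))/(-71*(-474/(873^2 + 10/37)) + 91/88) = 332520049136*sqrt(6)/142792303551459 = 0.01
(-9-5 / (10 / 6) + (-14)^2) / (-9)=-184 / 9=-20.44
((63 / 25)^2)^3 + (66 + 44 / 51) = 4021218143909 / 12451171875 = 322.96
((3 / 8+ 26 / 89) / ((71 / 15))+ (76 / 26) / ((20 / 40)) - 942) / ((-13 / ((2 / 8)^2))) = 4.50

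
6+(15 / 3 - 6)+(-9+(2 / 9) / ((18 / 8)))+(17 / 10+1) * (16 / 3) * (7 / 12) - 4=202 / 405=0.50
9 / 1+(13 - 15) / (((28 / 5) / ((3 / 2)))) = 237 / 28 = 8.46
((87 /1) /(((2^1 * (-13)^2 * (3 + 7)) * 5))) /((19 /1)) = 87 /321100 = 0.00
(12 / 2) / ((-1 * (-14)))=3 / 7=0.43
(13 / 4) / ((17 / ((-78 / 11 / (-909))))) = 169 / 113322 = 0.00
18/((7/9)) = 162/7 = 23.14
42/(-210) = -1/5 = -0.20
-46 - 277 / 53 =-2715 / 53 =-51.23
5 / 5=1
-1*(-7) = 7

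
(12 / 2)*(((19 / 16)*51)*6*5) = 43605 / 4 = 10901.25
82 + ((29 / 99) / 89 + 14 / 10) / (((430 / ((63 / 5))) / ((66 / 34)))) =82.08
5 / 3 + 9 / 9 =8 / 3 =2.67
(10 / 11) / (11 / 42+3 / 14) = 21 / 11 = 1.91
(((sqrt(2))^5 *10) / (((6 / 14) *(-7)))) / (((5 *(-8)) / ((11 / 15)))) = 11 *sqrt(2) / 45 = 0.35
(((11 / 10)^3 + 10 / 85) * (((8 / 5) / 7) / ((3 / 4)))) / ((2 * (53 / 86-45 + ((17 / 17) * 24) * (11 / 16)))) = -705974 / 89175625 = -0.01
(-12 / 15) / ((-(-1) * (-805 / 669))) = 2676 / 4025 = 0.66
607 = 607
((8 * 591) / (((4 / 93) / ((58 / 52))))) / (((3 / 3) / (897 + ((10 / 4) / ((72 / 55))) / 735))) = 3362787665353 / 30576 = 109981281.57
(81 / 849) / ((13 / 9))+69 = 254094 / 3679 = 69.07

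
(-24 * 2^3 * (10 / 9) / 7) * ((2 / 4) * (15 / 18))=-800 / 63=-12.70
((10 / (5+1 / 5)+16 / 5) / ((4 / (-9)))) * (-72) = 53946 / 65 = 829.94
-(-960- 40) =1000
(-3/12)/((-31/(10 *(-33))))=-165/62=-2.66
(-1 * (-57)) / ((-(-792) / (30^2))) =1425 / 22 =64.77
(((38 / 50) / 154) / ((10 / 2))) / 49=19 / 943250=0.00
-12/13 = -0.92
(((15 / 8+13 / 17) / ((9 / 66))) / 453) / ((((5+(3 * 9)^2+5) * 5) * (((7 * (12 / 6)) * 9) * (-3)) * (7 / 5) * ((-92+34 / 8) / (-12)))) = -0.00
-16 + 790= 774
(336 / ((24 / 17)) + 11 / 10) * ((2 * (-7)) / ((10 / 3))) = -50211 / 50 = -1004.22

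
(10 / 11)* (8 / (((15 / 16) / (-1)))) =-256 / 33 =-7.76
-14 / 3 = -4.67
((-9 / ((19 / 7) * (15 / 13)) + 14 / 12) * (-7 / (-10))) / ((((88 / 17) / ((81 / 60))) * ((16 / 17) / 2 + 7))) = -17715411 / 424688000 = -0.04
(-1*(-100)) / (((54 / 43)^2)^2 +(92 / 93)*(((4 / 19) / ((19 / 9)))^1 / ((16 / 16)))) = 38259801991 / 989320560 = 38.67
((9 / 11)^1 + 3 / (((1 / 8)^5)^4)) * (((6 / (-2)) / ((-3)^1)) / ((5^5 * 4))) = 38046409652025950217 / 137500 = 276701161105643.27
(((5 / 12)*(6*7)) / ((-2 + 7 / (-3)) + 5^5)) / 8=105 / 149792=0.00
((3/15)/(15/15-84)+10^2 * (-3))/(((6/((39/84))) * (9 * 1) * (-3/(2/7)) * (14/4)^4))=6474052/3954771135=0.00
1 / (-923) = -1 / 923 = -0.00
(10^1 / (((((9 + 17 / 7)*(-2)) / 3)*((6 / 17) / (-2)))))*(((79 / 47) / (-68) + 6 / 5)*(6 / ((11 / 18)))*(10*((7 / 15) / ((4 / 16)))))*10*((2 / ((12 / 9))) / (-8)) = -24847263 / 8272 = -3003.78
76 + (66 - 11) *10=626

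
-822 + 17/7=-5737/7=-819.57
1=1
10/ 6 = 1.67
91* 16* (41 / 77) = 8528 / 11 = 775.27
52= 52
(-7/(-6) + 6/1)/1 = 43/6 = 7.17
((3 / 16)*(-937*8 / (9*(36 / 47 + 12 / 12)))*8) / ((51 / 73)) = -12859388 / 12699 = -1012.63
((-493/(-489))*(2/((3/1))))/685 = 986/1004895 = 0.00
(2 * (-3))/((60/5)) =-1/2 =-0.50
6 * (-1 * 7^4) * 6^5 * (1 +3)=-448084224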